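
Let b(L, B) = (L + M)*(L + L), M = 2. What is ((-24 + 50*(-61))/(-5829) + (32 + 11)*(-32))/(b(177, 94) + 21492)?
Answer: -138235/8528229 ≈ -0.016209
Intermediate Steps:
b(L, B) = 2*L*(2 + L) (b(L, B) = (L + 2)*(L + L) = (2 + L)*(2*L) = 2*L*(2 + L))
((-24 + 50*(-61))/(-5829) + (32 + 11)*(-32))/(b(177, 94) + 21492) = ((-24 + 50*(-61))/(-5829) + (32 + 11)*(-32))/(2*177*(2 + 177) + 21492) = ((-24 - 3050)*(-1/5829) + 43*(-32))/(2*177*179 + 21492) = (-3074*(-1/5829) - 1376)/(63366 + 21492) = (106/201 - 1376)/84858 = -276470/201*1/84858 = -138235/8528229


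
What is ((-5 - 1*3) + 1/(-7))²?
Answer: 3249/49 ≈ 66.306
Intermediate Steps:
((-5 - 1*3) + 1/(-7))² = ((-5 - 3) - ⅐)² = (-8 - ⅐)² = (-57/7)² = 3249/49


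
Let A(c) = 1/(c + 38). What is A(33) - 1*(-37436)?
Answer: 2657957/71 ≈ 37436.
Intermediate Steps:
A(c) = 1/(38 + c)
A(33) - 1*(-37436) = 1/(38 + 33) - 1*(-37436) = 1/71 + 37436 = 2657957/71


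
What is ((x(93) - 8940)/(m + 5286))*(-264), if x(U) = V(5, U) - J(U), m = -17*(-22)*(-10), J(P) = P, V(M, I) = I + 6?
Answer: 1179288/773 ≈ 1525.6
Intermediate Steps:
V(M, I) = 6 + I
m = -3740 (m = 374*(-10) = -3740)
x(U) = 6 (x(U) = (6 + U) - U = 6)
((x(93) - 8940)/(m + 5286))*(-264) = ((6 - 8940)/(-3740 + 5286))*(-264) = -8934/1546*(-264) = -8934*1/1546*(-264) = -4467/773*(-264) = 1179288/773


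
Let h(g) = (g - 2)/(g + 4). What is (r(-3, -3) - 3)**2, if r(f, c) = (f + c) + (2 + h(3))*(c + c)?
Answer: 23409/49 ≈ 477.73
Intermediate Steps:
h(g) = (-2 + g)/(4 + g)
r(f, c) = f + 37*c/7 (r(f, c) = (f + c) + (2 + (-2 + 3)/(4 + 3))*(c + c) = (c + f) + (2 + 1/7)*(2*c) = (c + f) + 15*(2*c)/7 = (c + f) + 30*c/7 = f + 37*c/7)
(r(-3, -3) - 3)**2 = ((-3 + (37/7)*(-3)) - 3)**2 = ((-3 - 111/7) - 3)**2 = (-132/7 - 3)**2 = (-153/7)**2 = 23409/49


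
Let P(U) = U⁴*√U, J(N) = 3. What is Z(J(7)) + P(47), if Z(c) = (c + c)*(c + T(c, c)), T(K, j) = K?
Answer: 36 + 4879681*√47 ≈ 3.3453e+7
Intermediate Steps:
Z(c) = 4*c² (Z(c) = (c + c)*(c + c) = (2*c)*(2*c) = 4*c²)
P(U) = U^(9/2)
Z(J(7)) + P(47) = 4*3² + 47^(9/2) = 4*9 + 4879681*√47 = 36 + 4879681*√47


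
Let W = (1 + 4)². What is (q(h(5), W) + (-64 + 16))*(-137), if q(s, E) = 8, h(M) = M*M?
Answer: 5480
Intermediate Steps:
h(M) = M²
W = 25 (W = 5² = 25)
(q(h(5), W) + (-64 + 16))*(-137) = (8 + (-64 + 16))*(-137) = (8 - 48)*(-137) = -40*(-137) = 5480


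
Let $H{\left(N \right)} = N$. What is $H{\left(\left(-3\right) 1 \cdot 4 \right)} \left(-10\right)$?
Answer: $120$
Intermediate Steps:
$H{\left(\left(-3\right) 1 \cdot 4 \right)} \left(-10\right) = \left(-3\right) 1 \cdot 4 \left(-10\right) = \left(-3\right) 4 \left(-10\right) = \left(-12\right) \left(-10\right) = 120$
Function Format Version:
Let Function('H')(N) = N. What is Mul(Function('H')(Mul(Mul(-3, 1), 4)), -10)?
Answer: 120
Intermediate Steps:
Mul(Function('H')(Mul(Mul(-3, 1), 4)), -10) = Mul(Mul(Mul(-3, 1), 4), -10) = Mul(Mul(-3, 4), -10) = Mul(-12, -10) = 120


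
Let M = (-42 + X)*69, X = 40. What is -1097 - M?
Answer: -959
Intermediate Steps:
M = -138 (M = (-42 + 40)*69 = -2*69 = -138)
-1097 - M = -1097 - 1*(-138) = -1097 + 138 = -959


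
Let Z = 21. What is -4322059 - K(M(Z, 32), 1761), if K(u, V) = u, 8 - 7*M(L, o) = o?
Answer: -30254389/7 ≈ -4.3221e+6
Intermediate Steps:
M(L, o) = 8/7 - o/7
-4322059 - K(M(Z, 32), 1761) = -4322059 - (8/7 - ⅐*32) = -4322059 - (8/7 - 32/7) = -4322059 - 1*(-24/7) = -4322059 + 24/7 = -30254389/7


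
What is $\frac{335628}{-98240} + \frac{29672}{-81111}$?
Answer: $- \frac{7534524997}{1992086160} \approx -3.7822$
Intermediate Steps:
$\frac{335628}{-98240} + \frac{29672}{-81111} = 335628 \left(- \frac{1}{98240}\right) + 29672 \left(- \frac{1}{81111}\right) = - \frac{83907}{24560} - \frac{29672}{81111} = - \frac{7534524997}{1992086160}$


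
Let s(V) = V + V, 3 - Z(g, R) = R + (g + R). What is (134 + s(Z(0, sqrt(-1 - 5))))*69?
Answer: 9660 - 276*I*sqrt(6) ≈ 9660.0 - 676.06*I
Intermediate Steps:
Z(g, R) = 3 - g - 2*R (Z(g, R) = 3 - (R + (g + R)) = 3 - (R + (R + g)) = 3 - (g + 2*R) = 3 + (-g - 2*R) = 3 - g - 2*R)
s(V) = 2*V
(134 + s(Z(0, sqrt(-1 - 5))))*69 = (134 + 2*(3 - 1*0 - 2*sqrt(-1 - 5)))*69 = (134 + 2*(3 + 0 - 2*I*sqrt(6)))*69 = (134 + 2*(3 - 2*I*sqrt(6)))*69 = (134 + (6 - 4*I*sqrt(6)))*69 = (140 - 4*I*sqrt(6))*69 = 9660 - 276*I*sqrt(6)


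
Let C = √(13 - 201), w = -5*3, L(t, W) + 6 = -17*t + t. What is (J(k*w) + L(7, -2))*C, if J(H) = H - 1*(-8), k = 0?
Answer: -220*I*√47 ≈ -1508.2*I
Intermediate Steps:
L(t, W) = -6 - 16*t (L(t, W) = -6 + (-17*t + t) = -6 - 16*t)
w = -15
C = 2*I*√47 (C = √(-188) = 2*I*√47 ≈ 13.711*I)
J(H) = 8 + H (J(H) = H + 8 = 8 + H)
(J(k*w) + L(7, -2))*C = ((8 + 0*(-15)) + (-6 - 16*7))*(2*I*√47) = ((8 + 0) + (-6 - 112))*(2*I*√47) = (8 - 118)*(2*I*√47) = -220*I*√47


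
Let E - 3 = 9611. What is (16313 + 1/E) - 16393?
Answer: -769119/9614 ≈ -80.000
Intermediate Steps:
E = 9614 (E = 3 + 9611 = 9614)
(16313 + 1/E) - 16393 = (16313 + 1/9614) - 16393 = 156833183/9614 - 16393 = -769119/9614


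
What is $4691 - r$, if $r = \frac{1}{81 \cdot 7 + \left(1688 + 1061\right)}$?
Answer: $\frac{15555355}{3316} \approx 4691.0$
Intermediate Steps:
$r = \frac{1}{3316}$ ($r = \frac{1}{567 + 2749} = \frac{1}{3316} \approx 0.00030157$)
$4691 - r = 4691 - \frac{1}{3316} = \frac{15555355}{3316}$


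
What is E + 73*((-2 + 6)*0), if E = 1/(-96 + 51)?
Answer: -1/45 ≈ -0.022222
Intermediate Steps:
E = -1/45 (E = 1/(-45) = -1/45 ≈ -0.022222)
E + 73*((-2 + 6)*0) = -1/45 + 73*((-2 + 6)*0) = -1/45 + 73*(4*0) = -1/45 + 73*0 = -1/45 + 0 = -1/45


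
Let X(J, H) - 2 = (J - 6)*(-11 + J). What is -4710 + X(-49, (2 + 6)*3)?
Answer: -1408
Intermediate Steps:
X(J, H) = 2 + (-11 + J)*(-6 + J) (X(J, H) = 2 + (J - 6)*(-11 + J) = 2 + (-6 + J)*(-11 + J) = 2 + (-11 + J)*(-6 + J))
-4710 + X(-49, (2 + 6)*3) = -4710 + (68 + (-49)² - 17*(-49)) = -4710 + (68 + 2401 + 833) = -4710 + 3302 = -1408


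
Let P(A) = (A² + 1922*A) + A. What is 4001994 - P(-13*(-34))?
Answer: 2956664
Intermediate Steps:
P(A) = A² + 1923*A
4001994 - P(-13*(-34)) = 4001994 - (-13*(-34))*(1923 - 13*(-34)) = 4001994 - 442*(1923 + 442) = 4001994 - 442*2365 = 4001994 - 1*1045330 = 4001994 - 1045330 = 2956664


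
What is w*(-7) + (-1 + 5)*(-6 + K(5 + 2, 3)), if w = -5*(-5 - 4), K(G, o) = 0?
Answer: -339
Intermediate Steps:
w = 45 (w = -5*(-9) = 45)
w*(-7) + (-1 + 5)*(-6 + K(5 + 2, 3)) = 45*(-7) + (-1 + 5)*(-6 + 0) = -315 + 4*(-6) = -315 - 24 = -339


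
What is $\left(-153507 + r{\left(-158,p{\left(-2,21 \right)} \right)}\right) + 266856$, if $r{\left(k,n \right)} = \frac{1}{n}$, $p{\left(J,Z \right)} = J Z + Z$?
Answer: $\frac{2380328}{21} \approx 1.1335 \cdot 10^{5}$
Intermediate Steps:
$p{\left(J,Z \right)} = Z + J Z$
$\left(-153507 + r{\left(-158,p{\left(-2,21 \right)} \right)}\right) + 266856 = \left(-153507 + \frac{1}{21 \left(1 - 2\right)}\right) + 266856 = \left(-153507 + \frac{1}{21 \left(-1\right)}\right) + 266856 = \left(-153507 + \frac{1}{-21}\right) + 266856 = \left(-153507 - \frac{1}{21}\right) + 266856 = - \frac{3223648}{21} + 266856 = \frac{2380328}{21}$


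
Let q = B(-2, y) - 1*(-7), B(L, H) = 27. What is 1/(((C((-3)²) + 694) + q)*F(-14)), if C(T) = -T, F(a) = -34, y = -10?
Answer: -1/24446 ≈ -4.0906e-5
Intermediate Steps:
q = 34 (q = 27 - 1*(-7) = 27 + 7 = 34)
1/(((C((-3)²) + 694) + q)*F(-14)) = 1/(((-1*(-3)² + 694) + 34)*(-34)) = 1/(((-1*9 + 694) + 34)*(-34)) = 1/(((-9 + 694) + 34)*(-34)) = 1/((685 + 34)*(-34)) = 1/(719*(-34)) = 1/(-24446) = -1/24446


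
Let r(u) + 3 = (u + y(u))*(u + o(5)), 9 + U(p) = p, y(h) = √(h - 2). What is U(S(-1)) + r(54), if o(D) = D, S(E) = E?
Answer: 3173 + 118*√13 ≈ 3598.5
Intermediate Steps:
y(h) = √(-2 + h)
U(p) = -9 + p
r(u) = -3 + (5 + u)*(u + √(-2 + u)) (r(u) = -3 + (u + √(-2 + u))*(u + 5) = -3 + (u + √(-2 + u))*(5 + u) = -3 + (5 + u)*(u + √(-2 + u)))
U(S(-1)) + r(54) = (-9 - 1) + (-3 + 54² + 5*54 + 5*√(-2 + 54) + 54*√(-2 + 54)) = -10 + (-3 + 2916 + 270 + 5*√52 + 54*√52) = -10 + (-3 + 2916 + 270 + 5*(2*√13) + 54*(2*√13)) = -10 + (-3 + 2916 + 270 + 10*√13 + 108*√13) = -10 + (3183 + 118*√13) = 3173 + 118*√13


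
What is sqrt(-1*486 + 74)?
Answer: 2*I*sqrt(103) ≈ 20.298*I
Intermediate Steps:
sqrt(-1*486 + 74) = sqrt(-486 + 74) = sqrt(-412) = 2*I*sqrt(103)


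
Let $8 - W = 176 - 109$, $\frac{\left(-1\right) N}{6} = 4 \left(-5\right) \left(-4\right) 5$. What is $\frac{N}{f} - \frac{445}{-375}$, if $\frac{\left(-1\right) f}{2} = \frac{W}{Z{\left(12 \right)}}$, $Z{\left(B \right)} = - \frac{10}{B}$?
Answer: $\frac{80251}{4425} \approx 18.136$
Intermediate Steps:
$N = -2400$ ($N = - 6 \cdot 4 \left(-5\right) \left(-4\right) 5 = - 6 \cdot 4 \cdot 20 \cdot 5 = - 6 \cdot 4 \cdot 100 = \left(-6\right) 400 = -2400$)
$W = -59$ ($W = 8 - \left(176 - 109\right) = 8 - 67 = -59$)
$f = - \frac{708}{5}$ ($f = - 2 \left(- \frac{59}{\left(-10\right) \frac{1}{12}}\right) = - 2 \left(- \frac{59}{- \frac{5}{6}}\right) = - 2 \left(\left(-59\right) \left(- \frac{6}{5}\right)\right) = \left(-2\right) \frac{354}{5} = - \frac{708}{5} \approx -141.6$)
$\frac{N}{f} - \frac{445}{-375} = - \frac{2400}{- \frac{708}{5}} - \frac{445}{-375} = \left(-2400\right) \left(- \frac{5}{708}\right) - - \frac{89}{75} = \frac{1000}{59} + \frac{89}{75} = \frac{80251}{4425}$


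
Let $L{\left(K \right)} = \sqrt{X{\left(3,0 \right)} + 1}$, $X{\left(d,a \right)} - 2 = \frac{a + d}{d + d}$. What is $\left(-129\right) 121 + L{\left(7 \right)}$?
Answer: $-15609 + \frac{\sqrt{14}}{2} \approx -15607.0$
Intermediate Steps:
$X{\left(d,a \right)} = 2 + \frac{a + d}{2 d}$ ($X{\left(d,a \right)} = 2 + \frac{a + d}{d + d} = 2 + \frac{a + d}{2 d}$)
$L{\left(K \right)} = \frac{\sqrt{14}}{2}$ ($L{\left(K \right)} = \sqrt{\frac{0 + 5 \cdot 3}{2 \cdot 3} + 1} = \sqrt{\frac{1}{2} \cdot \frac{1}{3} \left(0 + 15\right) + 1} = \sqrt{\frac{1}{2} \cdot \frac{1}{3} \cdot 15 + 1} = \sqrt{\frac{5}{2} + 1} = \sqrt{\frac{7}{2}} = \frac{\sqrt{14}}{2}$)
$\left(-129\right) 121 + L{\left(7 \right)} = \left(-129\right) 121 + \frac{\sqrt{14}}{2} = -15609 + \frac{\sqrt{14}}{2}$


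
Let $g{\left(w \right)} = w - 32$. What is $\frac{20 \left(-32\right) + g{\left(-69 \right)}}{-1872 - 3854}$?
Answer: $\frac{741}{5726} \approx 0.12941$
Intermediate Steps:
$g{\left(w \right)} = -32 + w$
$\frac{20 \left(-32\right) + g{\left(-69 \right)}}{-1872 - 3854} = \frac{20 \left(-32\right) - 101}{-1872 - 3854} = \frac{-640 - 101}{-5726} = \left(-741\right) \left(- \frac{1}{5726}\right) = \frac{741}{5726}$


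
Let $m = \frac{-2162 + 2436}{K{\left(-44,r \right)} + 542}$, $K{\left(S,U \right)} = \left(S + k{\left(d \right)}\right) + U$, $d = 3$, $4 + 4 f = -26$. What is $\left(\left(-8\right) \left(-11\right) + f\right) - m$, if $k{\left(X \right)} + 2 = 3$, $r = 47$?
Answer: $\frac{43679}{546} \approx 79.998$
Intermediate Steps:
$f = - \frac{15}{2}$ ($f = -1 + \frac{1}{4} \left(-26\right) = -1 - \frac{13}{2} = - \frac{15}{2} \approx -7.5$)
$k{\left(X \right)} = 1$ ($k{\left(X \right)} = -2 + 3 = 1$)
$K{\left(S,U \right)} = 1 + S + U$ ($K{\left(S,U \right)} = \left(S + 1\right) + U = \left(1 + S\right) + U = 1 + S + U$)
$m = \frac{137}{273}$ ($m = \frac{-2162 + 2436}{\left(1 - 44 + 47\right) + 542} = \frac{274}{4 + 542} = \frac{274}{546} = 274 \cdot \frac{1}{546} = \frac{137}{273} \approx 0.50183$)
$\left(\left(-8\right) \left(-11\right) + f\right) - m = \left(\left(-8\right) \left(-11\right) - \frac{15}{2}\right) - \frac{137}{273} = \left(88 - \frac{15}{2}\right) - \frac{137}{273} = \frac{161}{2} - \frac{137}{273} = \frac{43679}{546}$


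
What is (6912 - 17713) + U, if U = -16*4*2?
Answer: -10929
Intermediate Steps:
U = -128 (U = -64*2 = -128)
(6912 - 17713) + U = (6912 - 17713) - 128 = -10801 - 128 = -10929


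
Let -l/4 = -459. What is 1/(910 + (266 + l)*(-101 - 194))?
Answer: -1/619180 ≈ -1.6150e-6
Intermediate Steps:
l = 1836 (l = -4*(-459) = 1836)
1/(910 + (266 + l)*(-101 - 194)) = 1/(910 + (266 + 1836)*(-101 - 194)) = 1/(910 + 2102*(-295)) = 1/(910 - 620090) = 1/(-619180) = -1/619180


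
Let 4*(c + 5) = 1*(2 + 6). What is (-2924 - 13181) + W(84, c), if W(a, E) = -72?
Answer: -16177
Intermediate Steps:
c = -3 (c = -5 + (1*(2 + 6))/4 = -5 + (1*8)/4 = -5 + (¼)*8 = -5 + 2 = -3)
(-2924 - 13181) + W(84, c) = (-2924 - 13181) - 72 = -16105 - 72 = -16177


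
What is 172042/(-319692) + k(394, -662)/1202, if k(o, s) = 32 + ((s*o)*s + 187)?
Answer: 6900060619022/48033723 ≈ 1.4365e+5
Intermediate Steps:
k(o, s) = 219 + o*s² (k(o, s) = 32 + ((o*s)*s + 187) = 32 + (o*s² + 187) = 32 + (187 + o*s²) = 219 + o*s²)
172042/(-319692) + k(394, -662)/1202 = 172042/(-319692) + (219 + 394*(-662)²)/1202 = 172042*(-1/319692) + (219 + 394*438244)*(1/1202) = -86021/159846 + (219 + 172668136)*(1/1202) = -86021/159846 + 172668355*(1/1202) = -86021/159846 + 172668355/1202 = 6900060619022/48033723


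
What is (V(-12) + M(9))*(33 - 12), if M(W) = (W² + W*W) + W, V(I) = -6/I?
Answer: 7203/2 ≈ 3601.5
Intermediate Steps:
M(W) = W + 2*W² (M(W) = (W² + W²) + W = 2*W² + W = W + 2*W²)
(V(-12) + M(9))*(33 - 12) = (-6/(-12) + 9*(1 + 2*9))*(33 - 12) = (-6*(-1/12) + 9*(1 + 18))*21 = (½ + 9*19)*21 = (½ + 171)*21 = (343/2)*21 = 7203/2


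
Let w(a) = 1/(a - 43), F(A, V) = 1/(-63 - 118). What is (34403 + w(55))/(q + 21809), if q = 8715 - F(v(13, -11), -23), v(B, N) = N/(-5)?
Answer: 74723497/66298140 ≈ 1.1271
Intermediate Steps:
v(B, N) = -N/5 (v(B, N) = N*(-1/5) = -N/5)
F(A, V) = -1/181 (F(A, V) = 1/(-181) = -1/181)
w(a) = 1/(-43 + a)
q = 1577416/181 (q = 8715 - 1*(-1/181) = 8715 + 1/181 = 1577416/181 ≈ 8715.0)
(34403 + w(55))/(q + 21809) = (34403 + 1/(-43 + 55))/(1577416/181 + 21809) = (34403 + 1/12)/(5524845/181) = (34403 + 1/12)*(181/5524845) = (412837/12)*(181/5524845) = 74723497/66298140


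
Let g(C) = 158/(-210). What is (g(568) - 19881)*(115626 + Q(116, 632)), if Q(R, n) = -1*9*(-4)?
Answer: -80484713536/35 ≈ -2.2996e+9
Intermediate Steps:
Q(R, n) = 36 (Q(R, n) = -9*(-4) = 36)
g(C) = -79/105 (g(C) = 158*(-1/210) = -79/105)
(g(568) - 19881)*(115626 + Q(116, 632)) = (-79/105 - 19881)*(115626 + 36) = -2087584/105*115662 = -80484713536/35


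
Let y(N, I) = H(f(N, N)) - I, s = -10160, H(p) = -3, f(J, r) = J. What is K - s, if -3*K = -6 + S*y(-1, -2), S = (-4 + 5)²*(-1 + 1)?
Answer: 10162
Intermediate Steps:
S = 0 (S = 1²*0 = 1*0 = 0)
y(N, I) = -3 - I
K = 2 (K = -(-6 + 0*(-3 - 1*(-2)))/3 = -(-6 + 0*(-3 + 2))/3 = -(-6 + 0*(-1))/3 = -(-6 + 0)/3 = -⅓*(-6) = 2)
K - s = 2 - 1*(-10160) = 2 + 10160 = 10162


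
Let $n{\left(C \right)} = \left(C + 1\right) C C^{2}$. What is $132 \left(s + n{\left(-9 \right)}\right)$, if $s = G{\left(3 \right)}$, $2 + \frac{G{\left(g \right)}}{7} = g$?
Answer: $770748$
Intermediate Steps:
$G{\left(g \right)} = -14 + 7 g$
$n{\left(C \right)} = C^{3} \left(1 + C\right)$ ($n{\left(C \right)} = \left(1 + C\right) C C^{2} = C \left(1 + C\right) C^{2} = C^{3} \left(1 + C\right)$)
$s = 7$ ($s = -14 + 7 \cdot 3 = -14 + 21 = 7$)
$132 \left(s + n{\left(-9 \right)}\right) = 132 \left(7 + \left(-9\right)^{3} \left(1 - 9\right)\right) = 132 \left(7 - -5832\right) = 132 \left(7 + 5832\right) = 132 \cdot 5839 = 770748$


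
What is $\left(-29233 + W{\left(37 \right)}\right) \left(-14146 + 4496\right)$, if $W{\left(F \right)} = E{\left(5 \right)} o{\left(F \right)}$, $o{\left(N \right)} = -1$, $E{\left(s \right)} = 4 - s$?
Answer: $282088800$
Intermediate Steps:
$W{\left(F \right)} = 1$ ($W{\left(F \right)} = \left(4 - 5\right) \left(-1\right) = \left(-1\right) \left(-1\right) = 1$)
$\left(-29233 + W{\left(37 \right)}\right) \left(-14146 + 4496\right) = \left(-29233 + 1\right) \left(-14146 + 4496\right) = \left(-29232\right) \left(-9650\right) = 282088800$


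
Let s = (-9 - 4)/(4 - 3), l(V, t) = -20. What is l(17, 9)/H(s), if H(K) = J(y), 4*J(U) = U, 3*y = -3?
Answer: 80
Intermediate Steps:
y = -1 (y = (1/3)*(-3) = -1)
J(U) = U/4
s = -13 (s = -13/1 = -13*1 = -13)
H(K) = -1/4 (H(K) = (1/4)*(-1) = -1/4)
l(17, 9)/H(s) = -20/(-1/4) = -20*(-4) = 80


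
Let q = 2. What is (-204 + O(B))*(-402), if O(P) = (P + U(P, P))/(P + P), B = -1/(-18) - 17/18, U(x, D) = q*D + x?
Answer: 81204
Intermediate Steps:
U(x, D) = x + 2*D (U(x, D) = 2*D + x = x + 2*D)
B = -8/9 (B = -1*(-1/18) - 17*1/18 = 1/18 - 17/18 = -8/9 ≈ -0.88889)
O(P) = 2 (O(P) = (P + (P + 2*P))/(P + P) = (P + 3*P)/((2*P)) = (4*P)*(1/(2*P)) = 2)
(-204 + O(B))*(-402) = (-204 + 2)*(-402) = -202*(-402) = 81204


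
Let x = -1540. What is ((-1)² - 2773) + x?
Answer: -4312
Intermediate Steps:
((-1)² - 2773) + x = ((-1)² - 2773) - 1540 = (1 - 2773) - 1540 = -2772 - 1540 = -4312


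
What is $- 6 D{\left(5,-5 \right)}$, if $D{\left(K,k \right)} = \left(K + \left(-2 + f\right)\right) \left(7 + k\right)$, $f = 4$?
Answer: $-84$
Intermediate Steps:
$D{\left(K,k \right)} = \left(2 + K\right) \left(7 + k\right)$ ($D{\left(K,k \right)} = \left(K + \left(-2 + 4\right)\right) \left(7 + k\right) = \left(K + 2\right) \left(7 + k\right) = \left(2 + K\right) \left(7 + k\right)$)
$- 6 D{\left(5,-5 \right)} = - 6 \left(14 + 2 \left(-5\right) + 7 \cdot 5 + 5 \left(-5\right)\right) = - 6 \left(14 - 10 + 35 - 25\right) = \left(-6\right) 14 = -84$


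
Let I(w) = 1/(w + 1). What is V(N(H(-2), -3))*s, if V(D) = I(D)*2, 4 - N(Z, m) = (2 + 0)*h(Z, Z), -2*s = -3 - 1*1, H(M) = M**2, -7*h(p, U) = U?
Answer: 28/43 ≈ 0.65116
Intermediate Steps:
h(p, U) = -U/7
I(w) = 1/(1 + w)
s = 2 (s = -(-3 - 1*1)/2 = -(-3 - 1)/2 = -1/2*(-4) = 2)
N(Z, m) = 4 + 2*Z/7 (N(Z, m) = 4 - (2 + 0)*(-Z/7) = 4 - 2*(-Z/7) = 4 - (-2)*Z/7 = 4 + 2*Z/7)
V(D) = 2/(1 + D)
V(N(H(-2), -3))*s = (2/(1 + (4 + (2/7)*(-2)**2)))*2 = (2/(1 + (4 + (2/7)*4)))*2 = (2/(1 + (4 + 8/7)))*2 = (2/(1 + 36/7))*2 = (2/(43/7))*2 = (2*(7/43))*2 = (14/43)*2 = 28/43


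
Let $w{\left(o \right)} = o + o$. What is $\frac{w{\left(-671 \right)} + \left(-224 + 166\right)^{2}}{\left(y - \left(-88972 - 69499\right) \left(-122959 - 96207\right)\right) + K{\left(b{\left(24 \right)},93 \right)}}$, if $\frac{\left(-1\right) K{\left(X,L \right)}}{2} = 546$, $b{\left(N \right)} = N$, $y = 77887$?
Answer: $- \frac{2022}{34731378391} \approx -5.8218 \cdot 10^{-8}$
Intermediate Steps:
$K{\left(X,L \right)} = -1092$ ($K{\left(X,L \right)} = \left(-2\right) 546 = -1092$)
$w{\left(o \right)} = 2 o$
$\frac{w{\left(-671 \right)} + \left(-224 + 166\right)^{2}}{\left(y - \left(-88972 - 69499\right) \left(-122959 - 96207\right)\right) + K{\left(b{\left(24 \right)},93 \right)}} = \frac{2 \left(-671\right) + \left(-224 + 166\right)^{2}}{\left(77887 - \left(-88972 - 69499\right) \left(-122959 - 96207\right)\right) - 1092} = \frac{-1342 + \left(-58\right)^{2}}{\left(77887 - \left(-158471\right) \left(-219166\right)\right) - 1092} = \frac{-1342 + 3364}{\left(77887 - 34731455186\right) - 1092} = \frac{2022}{\left(77887 - 34731455186\right) - 1092} = \frac{2022}{-34731377299 - 1092} = \frac{2022}{-34731378391} = 2022 \left(- \frac{1}{34731378391}\right) = - \frac{2022}{34731378391}$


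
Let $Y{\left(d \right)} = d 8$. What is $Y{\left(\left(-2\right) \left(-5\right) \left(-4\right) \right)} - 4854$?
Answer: $-5174$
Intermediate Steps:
$Y{\left(d \right)} = 8 d$
$Y{\left(\left(-2\right) \left(-5\right) \left(-4\right) \right)} - 4854 = 8 \left(-2\right) \left(-5\right) \left(-4\right) - 4854 = 8 \cdot 10 \left(-4\right) - 4854 = 8 \left(-40\right) - 4854 = -320 - 4854 = -5174$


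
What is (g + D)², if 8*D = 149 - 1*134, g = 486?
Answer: 15233409/64 ≈ 2.3802e+5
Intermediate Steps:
D = 15/8 (D = (149 - 1*134)/8 = (149 - 134)/8 = (⅛)*15 = 15/8 ≈ 1.8750)
(g + D)² = (486 + 15/8)² = (3903/8)² = 15233409/64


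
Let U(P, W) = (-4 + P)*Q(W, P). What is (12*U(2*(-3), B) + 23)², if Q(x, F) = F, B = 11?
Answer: 552049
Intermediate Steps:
U(P, W) = P*(-4 + P) (U(P, W) = (-4 + P)*P = P*(-4 + P))
(12*U(2*(-3), B) + 23)² = (12*((2*(-3))*(-4 + 2*(-3))) + 23)² = (12*(-6*(-4 - 6)) + 23)² = (12*(-6*(-10)) + 23)² = (12*60 + 23)² = (720 + 23)² = 743² = 552049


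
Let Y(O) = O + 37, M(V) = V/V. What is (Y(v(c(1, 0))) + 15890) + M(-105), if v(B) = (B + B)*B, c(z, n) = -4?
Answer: 15960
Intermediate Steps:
M(V) = 1
v(B) = 2*B² (v(B) = (2*B)*B = 2*B²)
Y(O) = 37 + O
(Y(v(c(1, 0))) + 15890) + M(-105) = ((37 + 2*(-4)²) + 15890) + 1 = ((37 + 2*16) + 15890) + 1 = ((37 + 32) + 15890) + 1 = (69 + 15890) + 1 = 15959 + 1 = 15960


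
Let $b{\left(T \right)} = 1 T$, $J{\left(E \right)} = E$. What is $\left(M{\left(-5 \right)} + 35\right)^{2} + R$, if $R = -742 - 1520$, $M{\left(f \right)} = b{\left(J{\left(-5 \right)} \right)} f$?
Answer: $1338$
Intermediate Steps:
$b{\left(T \right)} = T$
$M{\left(f \right)} = - 5 f$
$R = -2262$
$\left(M{\left(-5 \right)} + 35\right)^{2} + R = \left(\left(-5\right) \left(-5\right) + 35\right)^{2} - 2262 = \left(25 + 35\right)^{2} - 2262 = 60^{2} - 2262 = 3600 - 2262 = 1338$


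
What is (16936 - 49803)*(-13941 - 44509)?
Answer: 1921076150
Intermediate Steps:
(16936 - 49803)*(-13941 - 44509) = -32867*(-58450) = 1921076150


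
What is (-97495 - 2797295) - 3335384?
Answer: -6230174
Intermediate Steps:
(-97495 - 2797295) - 3335384 = -2894790 - 3335384 = -6230174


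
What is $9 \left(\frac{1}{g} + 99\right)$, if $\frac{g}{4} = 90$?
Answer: $\frac{35641}{40} \approx 891.03$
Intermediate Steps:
$g = 360$ ($g = 4 \cdot 90 = 360$)
$9 \left(\frac{1}{g} + 99\right) = 9 \left(\frac{1}{360} + 99\right) = 9 \cdot \frac{35641}{360} = \frac{35641}{40}$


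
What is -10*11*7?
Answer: -770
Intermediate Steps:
-10*11*7 = -110*7 = -770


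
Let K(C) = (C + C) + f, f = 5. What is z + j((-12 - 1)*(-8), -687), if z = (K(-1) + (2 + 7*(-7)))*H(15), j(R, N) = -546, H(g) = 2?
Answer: -634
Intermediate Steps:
K(C) = 5 + 2*C (K(C) = (C + C) + 5 = 2*C + 5 = 5 + 2*C)
z = -88 (z = ((5 + 2*(-1)) + (2 + 7*(-7)))*2 = ((5 - 2) + (2 - 49))*2 = (3 - 47)*2 = -44*2 = -88)
z + j((-12 - 1)*(-8), -687) = -88 - 546 = -634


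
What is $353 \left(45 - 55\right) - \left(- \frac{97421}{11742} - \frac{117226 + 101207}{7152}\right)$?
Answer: $- \frac{48863918707}{13996464} \approx -3491.2$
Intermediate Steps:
$353 \left(45 - 55\right) - \left(- \frac{97421}{11742} - \frac{117226 + 101207}{7152}\right) = 353 \left(-10\right) + \left(\left(-194842\right) \left(- \frac{1}{23484}\right) + 218433 \cdot \frac{1}{7152}\right) = -3530 + \left(\frac{97421}{11742} + \frac{72811}{2384}\right) = -3530 + \frac{543599213}{13996464} = - \frac{48863918707}{13996464}$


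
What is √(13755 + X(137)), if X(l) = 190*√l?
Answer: √(13755 + 190*√137) ≈ 126.41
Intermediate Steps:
√(13755 + X(137)) = √(13755 + 190*√137)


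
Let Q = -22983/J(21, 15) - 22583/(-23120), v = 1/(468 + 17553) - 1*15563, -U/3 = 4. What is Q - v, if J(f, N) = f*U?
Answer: 45658621654241/2916518640 ≈ 15655.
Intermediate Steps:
U = -12 (U = -3*4 = -12)
J(f, N) = -12*f (J(f, N) = f*(-12) = -12*f)
v = -280460822/18021 (v = 1/18021 - 15563 = -280460822/18021 ≈ -15563.)
Q = 44754823/485520 (Q = -22983/((-12*21)) - 22583/(-23120) = -22983/(-252) - 22583*(-1/23120) = -22983*(-1/252) + 22583/23120 = 7661/84 + 22583/23120 = 44754823/485520 ≈ 92.179)
Q - v = 44754823/485520 - 1*(-280460822/18021) = 44754823/485520 + 280460822/18021 = 45658621654241/2916518640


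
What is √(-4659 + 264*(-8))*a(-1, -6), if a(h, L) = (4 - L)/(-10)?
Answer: -I*√6771 ≈ -82.286*I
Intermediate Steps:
a(h, L) = -⅖ + L/10 (a(h, L) = (4 - L)*(-⅒) = -⅖ + L/10)
√(-4659 + 264*(-8))*a(-1, -6) = √(-4659 + 264*(-8))*(-⅖ + (⅒)*(-6)) = √(-4659 - 2112)*(-⅖ - ⅗) = √(-6771)*(-1) = (I*√6771)*(-1) = -I*√6771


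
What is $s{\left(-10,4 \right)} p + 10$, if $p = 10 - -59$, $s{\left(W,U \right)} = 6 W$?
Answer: $-4130$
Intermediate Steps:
$p = 69$ ($p = 10 + 59 = 69$)
$s{\left(-10,4 \right)} p + 10 = 6 \left(-10\right) 69 + 10 = \left(-60\right) 69 + 10 = -4140 + 10 = -4130$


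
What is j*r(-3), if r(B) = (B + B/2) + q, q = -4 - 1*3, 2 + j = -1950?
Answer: 22448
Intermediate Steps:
j = -1952 (j = -2 - 1950 = -1952)
q = -7 (q = -4 - 3 = -7)
r(B) = -7 + 3*B/2 (r(B) = (B + B/2) - 7 = 3*B/2 - 7 = -7 + 3*B/2)
j*r(-3) = -1952*(-7 + (3/2)*(-3)) = -1952*(-7 - 9/2) = -1952*(-23/2) = 22448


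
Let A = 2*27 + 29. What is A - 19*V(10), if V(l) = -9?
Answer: 254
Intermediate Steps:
A = 83 (A = 54 + 29 = 83)
A - 19*V(10) = 83 - 19*(-9) = 83 - 1*(-171) = 83 + 171 = 254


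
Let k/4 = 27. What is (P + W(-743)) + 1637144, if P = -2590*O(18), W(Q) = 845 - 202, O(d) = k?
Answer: 1358067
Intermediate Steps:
k = 108 (k = 4*27 = 108)
O(d) = 108
W(Q) = 643
P = -279720 (P = -2590*108 = -279720)
(P + W(-743)) + 1637144 = (-279720 + 643) + 1637144 = -279077 + 1637144 = 1358067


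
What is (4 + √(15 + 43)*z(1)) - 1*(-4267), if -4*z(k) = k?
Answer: 4271 - √58/4 ≈ 4269.1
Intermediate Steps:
z(k) = -k/4
(4 + √(15 + 43)*z(1)) - 1*(-4267) = (4 + √(15 + 43)*(-¼*1)) - 1*(-4267) = (4 + √58*(-¼)) + 4267 = (4 - √58/4) + 4267 = 4271 - √58/4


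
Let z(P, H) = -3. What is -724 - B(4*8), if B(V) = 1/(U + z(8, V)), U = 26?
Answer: -16653/23 ≈ -724.04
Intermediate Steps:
B(V) = 1/23 (B(V) = 1/(26 - 3) = 1/23)
-724 - B(4*8) = -724 - 1*1/23 = -724 - 1/23 = -16653/23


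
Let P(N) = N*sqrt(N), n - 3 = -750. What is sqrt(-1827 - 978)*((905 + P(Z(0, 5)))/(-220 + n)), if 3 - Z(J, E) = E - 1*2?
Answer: -905*I*sqrt(2805)/967 ≈ -49.567*I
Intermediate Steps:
n = -747 (n = 3 - 750 = -747)
Z(J, E) = 5 - E (Z(J, E) = 3 - (E - 1*2) = 3 - (E - 2) = 3 - (-2 + E) = 3 + (2 - E) = 5 - E)
P(N) = N**(3/2)
sqrt(-1827 - 978)*((905 + P(Z(0, 5)))/(-220 + n)) = sqrt(-1827 - 978)*((905 + (5 - 1*5)**(3/2))/(-220 - 747)) = sqrt(-2805)*((905 + (5 - 5)**(3/2))/(-967)) = (I*sqrt(2805))*((905 + 0**(3/2))*(-1/967)) = (I*sqrt(2805))*((905 + 0)*(-1/967)) = (I*sqrt(2805))*(905*(-1/967)) = (I*sqrt(2805))*(-905/967) = -905*I*sqrt(2805)/967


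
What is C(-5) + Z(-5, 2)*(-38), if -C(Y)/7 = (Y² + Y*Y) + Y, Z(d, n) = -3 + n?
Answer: -277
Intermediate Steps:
C(Y) = -14*Y² - 7*Y (C(Y) = -7*((Y² + Y*Y) + Y) = -7*((Y² + Y²) + Y) = -7*(2*Y² + Y) = -7*(Y + 2*Y²) = -14*Y² - 7*Y)
C(-5) + Z(-5, 2)*(-38) = -7*(-5)*(1 + 2*(-5)) + (-3 + 2)*(-38) = -7*(-5)*(1 - 10) - 1*(-38) = -7*(-5)*(-9) + 38 = -315 + 38 = -277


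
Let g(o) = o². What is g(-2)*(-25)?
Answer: -100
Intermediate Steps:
g(-2)*(-25) = (-2)²*(-25) = 4*(-25) = -100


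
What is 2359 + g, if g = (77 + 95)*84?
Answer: 16807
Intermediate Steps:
g = 14448 (g = 172*84 = 14448)
2359 + g = 2359 + 14448 = 16807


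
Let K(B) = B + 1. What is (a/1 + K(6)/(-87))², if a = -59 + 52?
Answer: 379456/7569 ≈ 50.133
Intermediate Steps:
K(B) = 1 + B
a = -7
(a/1 + K(6)/(-87))² = (-7/1 + (1 + 6)/(-87))² = (-7*1 + 7*(-1/87))² = (-7 - 7/87)² = (-616/87)² = 379456/7569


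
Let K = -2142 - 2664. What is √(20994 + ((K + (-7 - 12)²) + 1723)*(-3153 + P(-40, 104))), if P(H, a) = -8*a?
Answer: 2*√2717041 ≈ 3296.7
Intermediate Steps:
K = -4806
√(20994 + ((K + (-7 - 12)²) + 1723)*(-3153 + P(-40, 104))) = √(20994 + ((-4806 + (-7 - 12)²) + 1723)*(-3153 - 8*104)) = √(20994 + ((-4806 + (-19)²) + 1723)*(-3153 - 832)) = √(20994 + ((-4806 + 361) + 1723)*(-3985)) = √(20994 + (-4445 + 1723)*(-3985)) = √(20994 - 2722*(-3985)) = √(20994 + 10847170) = √10868164 = 2*√2717041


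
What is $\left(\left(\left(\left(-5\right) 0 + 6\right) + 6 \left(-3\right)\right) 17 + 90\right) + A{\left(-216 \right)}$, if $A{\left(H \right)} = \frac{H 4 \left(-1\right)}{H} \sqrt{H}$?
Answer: $-114 - 24 i \sqrt{6} \approx -114.0 - 58.788 i$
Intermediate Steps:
$A{\left(H \right)} = - 4 \sqrt{H}$ ($A{\left(H \right)} = \frac{4 H \left(-1\right)}{H} \sqrt{H} = \frac{\left(-4\right) H}{H} \sqrt{H} = - 4 \sqrt{H}$)
$\left(\left(\left(\left(-5\right) 0 + 6\right) + 6 \left(-3\right)\right) 17 + 90\right) + A{\left(-216 \right)} = \left(\left(\left(\left(-5\right) 0 + 6\right) + 6 \left(-3\right)\right) 17 + 90\right) - 4 \sqrt{-216} = \left(\left(\left(0 + 6\right) - 18\right) 17 + 90\right) - 4 \cdot 6 i \sqrt{6} = \left(\left(6 - 18\right) 17 + 90\right) - 24 i \sqrt{6} = \left(\left(-12\right) 17 + 90\right) - 24 i \sqrt{6} = \left(-204 + 90\right) - 24 i \sqrt{6} = -114 - 24 i \sqrt{6}$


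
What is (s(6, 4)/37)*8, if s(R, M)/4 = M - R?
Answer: -64/37 ≈ -1.7297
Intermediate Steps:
s(R, M) = -4*R + 4*M (s(R, M) = 4*(M - R) = -4*R + 4*M)
(s(6, 4)/37)*8 = ((-4*6 + 4*4)/37)*8 = ((-24 + 16)*(1/37))*8 = -8*1/37*8 = -8/37*8 = -64/37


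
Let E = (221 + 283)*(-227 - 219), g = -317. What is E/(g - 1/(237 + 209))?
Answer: 100253664/141383 ≈ 709.09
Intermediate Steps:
E = -224784 (E = 504*(-446) = -224784)
E/(g - 1/(237 + 209)) = -224784/(-317 - 1/(237 + 209)) = -224784/(-317 - 1/446) = -224784/(-141383/446) = -224784*(-446/141383) = 100253664/141383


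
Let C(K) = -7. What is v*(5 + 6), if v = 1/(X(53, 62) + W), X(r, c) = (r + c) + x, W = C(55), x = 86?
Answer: 11/194 ≈ 0.056701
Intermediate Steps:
W = -7
X(r, c) = 86 + c + r (X(r, c) = (r + c) + 86 = (c + r) + 86 = 86 + c + r)
v = 1/194 (v = 1/((86 + 62 + 53) - 7) = 1/(201 - 7) = 1/194 ≈ 0.0051546)
v*(5 + 6) = (5 + 6)/194 = (1/194)*11 = 11/194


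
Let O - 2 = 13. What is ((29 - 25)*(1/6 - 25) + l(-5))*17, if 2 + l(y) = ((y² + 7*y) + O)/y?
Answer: -5219/3 ≈ -1739.7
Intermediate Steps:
O = 15 (O = 2 + 13 = 15)
l(y) = -2 + (15 + y² + 7*y)/y (l(y) = -2 + ((y² + 7*y) + 15)/y = -2 + (15 + y² + 7*y)/y)
((29 - 25)*(1/6 - 25) + l(-5))*17 = ((29 - 25)*(1/6 - 25) + (5 - 5 + 15/(-5)))*17 = (4*(⅙ - 25) + (5 - 5 + 15*(-⅕)))*17 = (4*(-149/6) + (5 - 5 - 3))*17 = (-298/3 - 3)*17 = -307/3*17 = -5219/3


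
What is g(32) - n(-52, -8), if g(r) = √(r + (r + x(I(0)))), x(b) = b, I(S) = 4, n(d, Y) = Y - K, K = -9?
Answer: -1 + 2*√17 ≈ 7.2462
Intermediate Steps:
n(d, Y) = 9 + Y (n(d, Y) = Y - 1*(-9) = Y + 9 = 9 + Y)
g(r) = √(4 + 2*r) (g(r) = √(r + (r + 4)) = √(r + (4 + r)) = √(4 + 2*r))
g(32) - n(-52, -8) = √(4 + 2*32) - (9 - 8) = √(4 + 64) - 1*1 = √68 - 1 = 2*√17 - 1 = -1 + 2*√17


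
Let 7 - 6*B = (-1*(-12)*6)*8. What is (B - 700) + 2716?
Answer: 11527/6 ≈ 1921.2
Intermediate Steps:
B = -569/6 (B = 7/6 - -1*(-12)*6*8/6 = 7/6 - 12*6*8/6 = 7/6 - 12*8 = 7/6 - ⅙*576 = 7/6 - 96 = -569/6 ≈ -94.833)
(B - 700) + 2716 = (-569/6 - 700) + 2716 = -4769/6 + 2716 = 11527/6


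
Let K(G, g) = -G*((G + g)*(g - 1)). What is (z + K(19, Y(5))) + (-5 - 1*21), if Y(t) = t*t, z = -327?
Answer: -20417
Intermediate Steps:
Y(t) = t²
K(G, g) = -G*(-1 + g)*(G + g) (K(G, g) = -G*((G + g)*(-1 + g)) = -G*((-1 + g)*(G + g)) = -G*(-1 + g)*(G + g))
(z + K(19, Y(5))) + (-5 - 1*21) = (-327 + 19*(19 + 5² - (5²)² - 1*19*5²)) + (-5 - 1*21) = (-327 + 19*(19 + 25 - 1*25² - 1*19*25)) + (-5 - 21) = (-327 + 19*(19 + 25 - 1*625 - 475)) - 26 = (-327 + 19*(19 + 25 - 625 - 475)) - 26 = (-327 + 19*(-1056)) - 26 = (-327 - 20064) - 26 = -20391 - 26 = -20417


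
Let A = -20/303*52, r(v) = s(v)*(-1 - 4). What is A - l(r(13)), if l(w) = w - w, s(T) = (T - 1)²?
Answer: -1040/303 ≈ -3.4323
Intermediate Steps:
s(T) = (-1 + T)²
r(v) = -5*(-1 + v)² (r(v) = (-1 + v)²*(-1 - 4) = (-1 + v)²*(-5) = -5*(-1 + v)²)
l(w) = 0
A = -1040/303 (A = -20*1/303*52 = -20/303*52 = -1040/303 ≈ -3.4323)
A - l(r(13)) = -1040/303 - 1*0 = -1040/303 + 0 = -1040/303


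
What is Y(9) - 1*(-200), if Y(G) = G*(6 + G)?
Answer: 335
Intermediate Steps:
Y(9) - 1*(-200) = 9*(6 + 9) - 1*(-200) = 9*15 + 200 = 135 + 200 = 335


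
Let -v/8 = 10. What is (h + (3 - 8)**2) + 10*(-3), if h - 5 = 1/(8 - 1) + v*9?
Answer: -5039/7 ≈ -719.86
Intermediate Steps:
v = -80 (v = -8*10 = -80)
h = -5004/7 (h = 5 + (1/(8 - 1) - 80*9) = 5 + (1/7 - 720) = 5 - 5039/7 = -5004/7 ≈ -714.86)
(h + (3 - 8)**2) + 10*(-3) = (-5004/7 + (3 - 8)**2) + 10*(-3) = (-5004/7 + (-5)**2) - 30 = (-5004/7 + 25) - 30 = -4829/7 - 30 = -5039/7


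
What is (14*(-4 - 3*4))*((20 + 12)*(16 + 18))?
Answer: -243712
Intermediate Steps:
(14*(-4 - 3*4))*((20 + 12)*(16 + 18)) = (14*(-4 - 12))*(32*34) = (14*(-16))*1088 = -224*1088 = -243712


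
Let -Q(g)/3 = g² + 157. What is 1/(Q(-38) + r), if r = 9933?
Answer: 1/5130 ≈ 0.00019493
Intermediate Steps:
Q(g) = -471 - 3*g² (Q(g) = -3*(g² + 157) = -3*(157 + g²) = -471 - 3*g²)
1/(Q(-38) + r) = 1/((-471 - 3*(-38)²) + 9933) = 1/((-471 - 3*1444) + 9933) = 1/((-471 - 4332) + 9933) = 1/(-4803 + 9933) = 1/5130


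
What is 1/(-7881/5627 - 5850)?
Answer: -5627/32925831 ≈ -0.00017090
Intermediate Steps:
1/(-7881/5627 - 5850) = 1/(-32925831/5627) = -5627/32925831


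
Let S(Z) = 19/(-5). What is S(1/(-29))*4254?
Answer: -80826/5 ≈ -16165.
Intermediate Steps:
S(Z) = -19/5 (S(Z) = 19*(-⅕) = -19/5)
S(1/(-29))*4254 = -19/5*4254 = -80826/5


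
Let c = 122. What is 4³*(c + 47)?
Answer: 10816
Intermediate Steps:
4³*(c + 47) = 4³*(122 + 47) = 64*169 = 10816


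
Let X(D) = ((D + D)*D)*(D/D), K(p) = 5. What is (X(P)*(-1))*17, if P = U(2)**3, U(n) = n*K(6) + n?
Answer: -101523456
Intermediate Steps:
U(n) = 6*n (U(n) = n*5 + n = 5*n + n = 6*n)
P = 1728 (P = (6*2)**3 = 12**3 = 1728)
X(D) = 2*D**2 (X(D) = ((2*D)*D)*1 = (2*D**2)*1 = 2*D**2)
(X(P)*(-1))*17 = ((2*1728**2)*(-1))*17 = ((2*2985984)*(-1))*17 = (5971968*(-1))*17 = -5971968*17 = -101523456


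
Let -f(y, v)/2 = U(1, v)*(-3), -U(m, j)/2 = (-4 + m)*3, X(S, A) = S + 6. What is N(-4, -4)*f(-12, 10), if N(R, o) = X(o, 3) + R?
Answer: -216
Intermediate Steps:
X(S, A) = 6 + S
U(m, j) = 24 - 6*m (U(m, j) = -2*(-4 + m)*3 = -2*(-12 + 3*m) = 24 - 6*m)
f(y, v) = 108 (f(y, v) = -2*(24 - 6*1)*(-3) = -2*(24 - 6)*(-3) = -36*(-3) = -2*(-54) = 108)
N(R, o) = 6 + R + o (N(R, o) = (6 + o) + R = 6 + R + o)
N(-4, -4)*f(-12, 10) = (6 - 4 - 4)*108 = -2*108 = -216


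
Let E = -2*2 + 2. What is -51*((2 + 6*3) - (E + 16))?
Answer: -306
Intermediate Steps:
E = -2 (E = -4 + 2 = -2)
-51*((2 + 6*3) - (E + 16)) = -51*((2 + 6*3) - (-2 + 16)) = -51*((2 + 18) - 1*14) = -51*(20 - 14) = -51*6 = -306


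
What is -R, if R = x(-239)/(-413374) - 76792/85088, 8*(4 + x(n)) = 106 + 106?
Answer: 496027042/549580733 ≈ 0.90256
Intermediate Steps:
x(n) = 45/2 (x(n) = -4 + (106 + 106)/8 = -4 + (⅛)*212 = -4 + 53/2 = 45/2)
R = -496027042/549580733 (R = (45/2)/(-413374) - 76792/85088 = (45/2)*(-1/413374) - 76792*1/85088 = -45/826748 - 9599/10636 = -496027042/549580733 ≈ -0.90256)
-R = -1*(-496027042/549580733) = 496027042/549580733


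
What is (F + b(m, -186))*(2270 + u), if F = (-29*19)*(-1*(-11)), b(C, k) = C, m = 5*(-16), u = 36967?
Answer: -240954417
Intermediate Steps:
m = -80
F = -6061 (F = -551*11 = -6061)
(F + b(m, -186))*(2270 + u) = (-6061 - 80)*(2270 + 36967) = -6141*39237 = -240954417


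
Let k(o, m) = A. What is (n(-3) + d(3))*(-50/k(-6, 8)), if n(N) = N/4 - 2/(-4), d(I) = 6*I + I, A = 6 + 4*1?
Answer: -415/4 ≈ -103.75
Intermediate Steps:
A = 10 (A = 6 + 4 = 10)
k(o, m) = 10
d(I) = 7*I
n(N) = 1/2 + N/4 (n(N) = N*(1/4) - 2*(-1/4) = N/4 + 1/2 = 1/2 + N/4)
(n(-3) + d(3))*(-50/k(-6, 8)) = ((1/2 + (1/4)*(-3)) + 7*3)*(-50/10) = ((1/2 - 3/4) + 21)*(-50*1/10) = (-1/4 + 21)*(-5) = (83/4)*(-5) = -415/4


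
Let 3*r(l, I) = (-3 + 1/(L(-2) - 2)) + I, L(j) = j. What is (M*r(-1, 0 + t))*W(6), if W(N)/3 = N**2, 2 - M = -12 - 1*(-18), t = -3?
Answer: 900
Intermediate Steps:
M = -4 (M = 2 - (-12 - 1*(-18)) = 2 - (-12 + 18) = 2 - 1*6 = 2 - 6 = -4)
W(N) = 3*N**2
r(l, I) = -13/12 + I/3 (r(l, I) = ((-3 + 1/(-2 - 2)) + I)/3 = ((-3 + 1/(-4)) + I)/3 = ((-3 - 1/4) + I)/3 = (-13/4 + I)/3 = -13/12 + I/3)
(M*r(-1, 0 + t))*W(6) = (-4*(-13/12 + (0 - 3)/3))*(3*6**2) = (-4*(-13/12 + (1/3)*(-3)))*(3*36) = -4*(-13/12 - 1)*108 = -4*(-25/12)*108 = (25/3)*108 = 900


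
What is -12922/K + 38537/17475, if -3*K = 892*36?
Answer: 106385333/31175400 ≈ 3.4125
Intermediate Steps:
K = -10704 (K = -892*36/3 = -1/3*32112 = -10704)
-12922/K + 38537/17475 = -12922/(-10704) + 38537/17475 = -12922*(-1/10704) + 38537*(1/17475) = 6461/5352 + 38537/17475 = 106385333/31175400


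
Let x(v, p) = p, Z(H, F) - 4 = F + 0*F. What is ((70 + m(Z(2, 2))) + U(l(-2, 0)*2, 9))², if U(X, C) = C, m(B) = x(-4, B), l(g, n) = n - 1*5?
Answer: 7225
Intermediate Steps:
l(g, n) = -5 + n (l(g, n) = n - 5 = -5 + n)
Z(H, F) = 4 + F (Z(H, F) = 4 + (F + 0*F) = 4 + (F + 0) = 4 + F)
m(B) = B
((70 + m(Z(2, 2))) + U(l(-2, 0)*2, 9))² = ((70 + (4 + 2)) + 9)² = ((70 + 6) + 9)² = (76 + 9)² = 85² = 7225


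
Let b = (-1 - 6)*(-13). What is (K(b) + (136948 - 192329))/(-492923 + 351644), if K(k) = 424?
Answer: 18319/47093 ≈ 0.38900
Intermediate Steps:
b = 91 (b = -7*(-13) = 91)
(K(b) + (136948 - 192329))/(-492923 + 351644) = (424 + (136948 - 192329))/(-492923 + 351644) = (424 - 55381)/(-141279) = -54957*(-1/141279) = 18319/47093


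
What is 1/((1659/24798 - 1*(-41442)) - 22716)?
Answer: 8266/154789669 ≈ 5.3402e-5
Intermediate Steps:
1/((1659/24798 - 1*(-41442)) - 22716) = 1/((1659*(1/24798) + 41442) - 22716) = 1/((553/8266 + 41442) - 22716) = 1/(342560125/8266 - 22716) = 1/(154789669/8266) = 8266/154789669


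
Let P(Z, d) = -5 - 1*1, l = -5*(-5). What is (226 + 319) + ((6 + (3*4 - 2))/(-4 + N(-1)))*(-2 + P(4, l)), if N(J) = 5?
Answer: 417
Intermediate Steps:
l = 25
P(Z, d) = -6 (P(Z, d) = -5 - 1 = -6)
(226 + 319) + ((6 + (3*4 - 2))/(-4 + N(-1)))*(-2 + P(4, l)) = (226 + 319) + ((6 + (3*4 - 2))/(-4 + 5))*(-2 - 6) = 545 + ((6 + (12 - 2))/1)*(-8) = 545 + ((6 + 10)*1)*(-8) = 545 + (16*1)*(-8) = 545 + 16*(-8) = 545 - 128 = 417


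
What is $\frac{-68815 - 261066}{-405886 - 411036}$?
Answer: $\frac{329881}{816922} \approx 0.40381$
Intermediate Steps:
$\frac{-68815 - 261066}{-405886 - 411036} = - \frac{329881}{-816922} = \left(-329881\right) \left(- \frac{1}{816922}\right) = \frac{329881}{816922}$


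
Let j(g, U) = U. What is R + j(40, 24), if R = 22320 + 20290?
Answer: 42634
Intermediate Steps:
R = 42610
R + j(40, 24) = 42610 + 24 = 42634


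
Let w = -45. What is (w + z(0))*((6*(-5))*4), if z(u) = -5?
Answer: 6000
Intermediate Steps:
(w + z(0))*((6*(-5))*4) = (-45 - 5)*((6*(-5))*4) = -(-1500)*4 = -50*(-120) = 6000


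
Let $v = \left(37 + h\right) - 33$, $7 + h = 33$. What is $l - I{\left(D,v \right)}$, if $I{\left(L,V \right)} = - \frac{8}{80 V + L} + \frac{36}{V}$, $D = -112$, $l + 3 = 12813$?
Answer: $\frac{18316589}{1430} \approx 12809.0$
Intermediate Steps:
$h = 26$ ($h = -7 + 33 = 26$)
$l = 12810$ ($l = -3 + 12813 = 12810$)
$v = 30$ ($v = \left(37 + 26\right) - 33 = 63 - 33 = 30$)
$I{\left(L,V \right)} = - \frac{8}{L + 80 V} + \frac{36}{V}$
$l - I{\left(D,v \right)} = 12810 - \frac{4 \left(9 \left(-112\right) + 718 \cdot 30\right)}{30 \left(-112 + 80 \cdot 30\right)} = 12810 - 4 \cdot \frac{1}{30} \frac{1}{-112 + 2400} \left(-1008 + 21540\right) = 12810 - 4 \cdot \frac{1}{30} \cdot \frac{1}{2288} \cdot 20532 = 12810 - \frac{1711}{1430} = \frac{18316589}{1430}$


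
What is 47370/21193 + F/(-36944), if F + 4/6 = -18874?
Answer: 403134017/146803911 ≈ 2.7461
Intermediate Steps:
F = -56624/3 (F = -⅔ - 18874 = -56624/3 ≈ -18875.)
47370/21193 + F/(-36944) = 47370/21193 - 56624/3/(-36944) = 47370*(1/21193) - 56624/3*(-1/36944) = 47370/21193 + 3539/6927 = 403134017/146803911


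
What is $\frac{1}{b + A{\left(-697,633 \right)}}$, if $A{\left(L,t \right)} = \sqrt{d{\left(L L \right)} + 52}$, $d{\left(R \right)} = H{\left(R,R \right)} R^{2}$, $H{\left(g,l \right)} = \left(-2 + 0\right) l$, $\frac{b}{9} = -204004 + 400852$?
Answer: $\frac{885816}{114657538214301815} - \frac{11 i \sqrt{1895139981393886}}{229315076428603630} \approx 7.7258 \cdot 10^{-12} - 2.0882 \cdot 10^{-9} i$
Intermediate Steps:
$b = 1771632$ ($b = 9 \left(-204004 + 400852\right) = 9 \cdot 196848 = 1771632$)
$H{\left(g,l \right)} = - 2 l$
$d{\left(R \right)} = - 2 R^{3}$ ($d{\left(R \right)} = - 2 R R^{2} = - 2 R^{3}$)
$A{\left(L,t \right)} = \sqrt{52 - 2 L^{6}}$ ($A{\left(L,t \right)} = \sqrt{- 2 \left(L L\right)^{3} + 52} = \sqrt{- 2 \left(L^{2}\right)^{3} + 52} = \sqrt{- 2 L^{6} + 52} = \sqrt{52 - 2 L^{6}}$)
$\frac{1}{b + A{\left(-697,633 \right)}} = \frac{1}{1771632 + \sqrt{52 - 2 \left(-697\right)^{6}}} = \frac{1}{1771632 + \sqrt{52 - 229311937748660258}} = \frac{1}{1771632 + \sqrt{-229311937748660206}} = \frac{1}{1771632 + 11 i \sqrt{1895139981393886}}$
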